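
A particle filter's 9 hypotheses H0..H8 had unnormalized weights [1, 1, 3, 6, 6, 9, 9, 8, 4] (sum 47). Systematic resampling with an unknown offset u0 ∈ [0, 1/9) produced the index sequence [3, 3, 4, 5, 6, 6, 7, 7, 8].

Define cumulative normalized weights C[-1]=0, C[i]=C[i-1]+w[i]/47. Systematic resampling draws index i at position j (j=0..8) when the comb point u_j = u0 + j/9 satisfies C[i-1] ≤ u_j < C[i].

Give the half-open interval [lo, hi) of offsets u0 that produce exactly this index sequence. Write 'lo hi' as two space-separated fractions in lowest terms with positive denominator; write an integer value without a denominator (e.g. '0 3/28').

C = [1/47, 2/47, 5/47, 11/47, 17/47, 26/47, 35/47, 43/47, 1]
j=0 picked index 3: u0 ∈ [5/47, 11/47)
j=1 picked index 3: u0 ∈ [-2/423, 52/423)
j=2 picked index 4: u0 ∈ [5/423, 59/423)
j=3 picked index 5: u0 ∈ [4/141, 31/141)
j=4 picked index 6: u0 ∈ [46/423, 127/423)
j=5 picked index 6: u0 ∈ [-1/423, 80/423)
j=6 picked index 7: u0 ∈ [11/141, 35/141)
j=7 picked index 7: u0 ∈ [-14/423, 58/423)
j=8 picked index 8: u0 ∈ [11/423, 1/9)
intersection: [46/423, 1/9)

46/423 1/9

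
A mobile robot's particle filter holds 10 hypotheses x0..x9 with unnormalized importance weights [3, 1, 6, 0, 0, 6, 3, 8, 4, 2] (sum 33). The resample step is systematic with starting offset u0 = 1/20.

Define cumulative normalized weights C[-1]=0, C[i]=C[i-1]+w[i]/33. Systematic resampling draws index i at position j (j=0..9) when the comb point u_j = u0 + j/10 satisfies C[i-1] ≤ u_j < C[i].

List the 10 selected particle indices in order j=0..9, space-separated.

0 2 2 5 5 6 7 7 8 9

C = [1/11, 4/33, 10/33, 10/33, 10/33, 16/33, 19/33, 9/11, 31/33, 1]
j=0: u_0=1/20 ∈ [0, 1/11) → index 0
j=1: u_1=3/20 ∈ [4/33, 10/33) → index 2
j=2: u_2=1/4 ∈ [4/33, 10/33) → index 2
j=3: u_3=7/20 ∈ [10/33, 16/33) → index 5
j=4: u_4=9/20 ∈ [10/33, 16/33) → index 5
j=5: u_5=11/20 ∈ [16/33, 19/33) → index 6
j=6: u_6=13/20 ∈ [19/33, 9/11) → index 7
j=7: u_7=3/4 ∈ [19/33, 9/11) → index 7
j=8: u_8=17/20 ∈ [9/11, 31/33) → index 8
j=9: u_9=19/20 ∈ [31/33, 1) → index 9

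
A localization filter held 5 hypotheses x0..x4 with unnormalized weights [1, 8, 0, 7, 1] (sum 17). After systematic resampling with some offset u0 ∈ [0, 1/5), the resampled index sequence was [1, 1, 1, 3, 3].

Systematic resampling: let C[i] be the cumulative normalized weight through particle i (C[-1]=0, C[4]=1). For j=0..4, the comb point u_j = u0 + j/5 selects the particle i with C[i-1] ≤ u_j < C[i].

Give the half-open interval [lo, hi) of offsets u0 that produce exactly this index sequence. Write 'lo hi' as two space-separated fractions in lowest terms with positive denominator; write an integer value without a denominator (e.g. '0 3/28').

C = [1/17, 9/17, 9/17, 16/17, 1]
j=0 picked index 1: u0 ∈ [1/17, 9/17)
j=1 picked index 1: u0 ∈ [-12/85, 28/85)
j=2 picked index 1: u0 ∈ [-29/85, 11/85)
j=3 picked index 3: u0 ∈ [-6/85, 29/85)
j=4 picked index 3: u0 ∈ [-23/85, 12/85)
intersection: [1/17, 11/85)

1/17 11/85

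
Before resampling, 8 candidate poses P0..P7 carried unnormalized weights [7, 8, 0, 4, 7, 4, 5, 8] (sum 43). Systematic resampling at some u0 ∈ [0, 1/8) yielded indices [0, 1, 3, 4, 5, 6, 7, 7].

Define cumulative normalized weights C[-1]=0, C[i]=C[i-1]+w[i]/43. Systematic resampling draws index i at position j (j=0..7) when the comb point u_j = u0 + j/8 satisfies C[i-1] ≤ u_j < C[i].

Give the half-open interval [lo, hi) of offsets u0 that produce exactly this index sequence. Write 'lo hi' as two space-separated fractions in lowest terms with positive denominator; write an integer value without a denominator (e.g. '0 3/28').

9/86 1/8

C = [7/43, 15/43, 15/43, 19/43, 26/43, 30/43, 35/43, 1]
j=0 picked index 0: u0 ∈ [0, 7/43)
j=1 picked index 1: u0 ∈ [13/344, 77/344)
j=2 picked index 3: u0 ∈ [17/172, 33/172)
j=3 picked index 4: u0 ∈ [23/344, 79/344)
j=4 picked index 5: u0 ∈ [9/86, 17/86)
j=5 picked index 6: u0 ∈ [25/344, 65/344)
j=6 picked index 7: u0 ∈ [11/172, 1/4)
j=7 picked index 7: u0 ∈ [-21/344, 1/8)
intersection: [9/86, 1/8)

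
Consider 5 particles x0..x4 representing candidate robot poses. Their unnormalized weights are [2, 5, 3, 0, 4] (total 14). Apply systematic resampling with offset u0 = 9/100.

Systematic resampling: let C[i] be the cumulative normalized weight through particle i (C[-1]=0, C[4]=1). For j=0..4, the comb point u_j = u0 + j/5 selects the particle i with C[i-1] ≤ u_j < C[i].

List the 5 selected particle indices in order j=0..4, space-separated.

0 1 1 2 4

C = [1/7, 1/2, 5/7, 5/7, 1]
j=0: u_0=9/100 ∈ [0, 1/7) → index 0
j=1: u_1=29/100 ∈ [1/7, 1/2) → index 1
j=2: u_2=49/100 ∈ [1/7, 1/2) → index 1
j=3: u_3=69/100 ∈ [1/2, 5/7) → index 2
j=4: u_4=89/100 ∈ [5/7, 1) → index 4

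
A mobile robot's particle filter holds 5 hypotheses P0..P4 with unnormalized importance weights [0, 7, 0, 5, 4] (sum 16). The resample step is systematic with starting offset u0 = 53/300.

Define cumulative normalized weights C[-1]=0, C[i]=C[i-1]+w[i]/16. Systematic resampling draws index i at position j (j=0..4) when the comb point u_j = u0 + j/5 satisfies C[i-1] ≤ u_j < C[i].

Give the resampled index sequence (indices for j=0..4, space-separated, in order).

1 1 3 4 4

C = [0, 7/16, 7/16, 3/4, 1]
j=0: u_0=53/300 ∈ [0, 7/16) → index 1
j=1: u_1=113/300 ∈ [0, 7/16) → index 1
j=2: u_2=173/300 ∈ [7/16, 3/4) → index 3
j=3: u_3=233/300 ∈ [3/4, 1) → index 4
j=4: u_4=293/300 ∈ [3/4, 1) → index 4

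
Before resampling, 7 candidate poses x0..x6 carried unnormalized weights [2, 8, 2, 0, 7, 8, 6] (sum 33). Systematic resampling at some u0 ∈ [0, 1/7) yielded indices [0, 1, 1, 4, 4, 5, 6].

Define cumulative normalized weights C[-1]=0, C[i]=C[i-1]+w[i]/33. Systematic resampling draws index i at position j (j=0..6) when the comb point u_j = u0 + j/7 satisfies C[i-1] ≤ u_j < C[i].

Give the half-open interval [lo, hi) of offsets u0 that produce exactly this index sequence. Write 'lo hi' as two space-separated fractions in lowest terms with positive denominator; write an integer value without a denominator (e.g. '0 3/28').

0 1/231

C = [2/33, 10/33, 4/11, 4/11, 19/33, 9/11, 1]
j=0 picked index 0: u0 ∈ [0, 2/33)
j=1 picked index 1: u0 ∈ [-19/231, 37/231)
j=2 picked index 1: u0 ∈ [-52/231, 4/231)
j=3 picked index 4: u0 ∈ [-5/77, 34/231)
j=4 picked index 4: u0 ∈ [-16/77, 1/231)
j=5 picked index 5: u0 ∈ [-32/231, 8/77)
j=6 picked index 6: u0 ∈ [-3/77, 1/7)
intersection: [0, 1/231)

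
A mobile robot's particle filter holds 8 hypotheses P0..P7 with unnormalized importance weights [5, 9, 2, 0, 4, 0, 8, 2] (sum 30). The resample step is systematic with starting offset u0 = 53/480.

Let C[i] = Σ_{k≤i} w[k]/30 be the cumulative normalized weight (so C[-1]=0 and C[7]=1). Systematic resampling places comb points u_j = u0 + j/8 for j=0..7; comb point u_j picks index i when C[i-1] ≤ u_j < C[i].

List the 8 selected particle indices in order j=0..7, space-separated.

0 1 1 2 4 6 6 7

C = [1/6, 7/15, 8/15, 8/15, 2/3, 2/3, 14/15, 1]
j=0: u_0=53/480 ∈ [0, 1/6) → index 0
j=1: u_1=113/480 ∈ [1/6, 7/15) → index 1
j=2: u_2=173/480 ∈ [1/6, 7/15) → index 1
j=3: u_3=233/480 ∈ [7/15, 8/15) → index 2
j=4: u_4=293/480 ∈ [8/15, 2/3) → index 4
j=5: u_5=353/480 ∈ [2/3, 14/15) → index 6
j=6: u_6=413/480 ∈ [2/3, 14/15) → index 6
j=7: u_7=473/480 ∈ [14/15, 1) → index 7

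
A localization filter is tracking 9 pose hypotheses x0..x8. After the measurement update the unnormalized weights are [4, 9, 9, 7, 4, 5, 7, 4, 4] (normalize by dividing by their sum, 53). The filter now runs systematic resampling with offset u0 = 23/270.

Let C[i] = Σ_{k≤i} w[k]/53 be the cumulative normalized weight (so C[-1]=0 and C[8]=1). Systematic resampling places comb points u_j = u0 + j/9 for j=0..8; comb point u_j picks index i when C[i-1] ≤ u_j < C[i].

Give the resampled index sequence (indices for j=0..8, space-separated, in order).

C = [4/53, 13/53, 22/53, 29/53, 33/53, 38/53, 45/53, 49/53, 1]
j=0: u_0=23/270 ∈ [4/53, 13/53) → index 1
j=1: u_1=53/270 ∈ [4/53, 13/53) → index 1
j=2: u_2=83/270 ∈ [13/53, 22/53) → index 2
j=3: u_3=113/270 ∈ [22/53, 29/53) → index 3
j=4: u_4=143/270 ∈ [22/53, 29/53) → index 3
j=5: u_5=173/270 ∈ [33/53, 38/53) → index 5
j=6: u_6=203/270 ∈ [38/53, 45/53) → index 6
j=7: u_7=233/270 ∈ [45/53, 49/53) → index 7
j=8: u_8=263/270 ∈ [49/53, 1) → index 8

1 1 2 3 3 5 6 7 8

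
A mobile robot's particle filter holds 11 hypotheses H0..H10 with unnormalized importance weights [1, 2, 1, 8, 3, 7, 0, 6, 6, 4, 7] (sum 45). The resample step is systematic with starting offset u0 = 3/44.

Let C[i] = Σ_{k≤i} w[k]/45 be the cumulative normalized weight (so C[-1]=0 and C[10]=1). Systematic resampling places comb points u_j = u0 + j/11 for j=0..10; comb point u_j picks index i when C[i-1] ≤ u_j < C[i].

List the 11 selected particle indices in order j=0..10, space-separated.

2 3 3 5 5 7 7 8 9 10 10

C = [1/45, 1/15, 4/45, 4/15, 1/3, 22/45, 22/45, 28/45, 34/45, 38/45, 1]
j=0: u_0=3/44 ∈ [1/15, 4/45) → index 2
j=1: u_1=7/44 ∈ [4/45, 4/15) → index 3
j=2: u_2=1/4 ∈ [4/45, 4/15) → index 3
j=3: u_3=15/44 ∈ [1/3, 22/45) → index 5
j=4: u_4=19/44 ∈ [1/3, 22/45) → index 5
j=5: u_5=23/44 ∈ [22/45, 28/45) → index 7
j=6: u_6=27/44 ∈ [22/45, 28/45) → index 7
j=7: u_7=31/44 ∈ [28/45, 34/45) → index 8
j=8: u_8=35/44 ∈ [34/45, 38/45) → index 9
j=9: u_9=39/44 ∈ [38/45, 1) → index 10
j=10: u_10=43/44 ∈ [38/45, 1) → index 10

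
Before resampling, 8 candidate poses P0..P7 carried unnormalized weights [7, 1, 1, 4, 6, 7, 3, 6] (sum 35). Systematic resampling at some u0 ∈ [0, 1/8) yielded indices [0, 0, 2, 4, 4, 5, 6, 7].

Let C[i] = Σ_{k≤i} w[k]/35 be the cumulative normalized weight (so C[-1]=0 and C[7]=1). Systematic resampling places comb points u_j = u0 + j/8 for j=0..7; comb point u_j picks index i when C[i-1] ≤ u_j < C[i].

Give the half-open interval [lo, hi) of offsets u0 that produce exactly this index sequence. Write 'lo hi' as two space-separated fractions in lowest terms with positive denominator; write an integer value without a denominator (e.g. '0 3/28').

0 1/140

C = [1/5, 8/35, 9/35, 13/35, 19/35, 26/35, 29/35, 1]
j=0 picked index 0: u0 ∈ [0, 1/5)
j=1 picked index 0: u0 ∈ [-1/8, 3/40)
j=2 picked index 2: u0 ∈ [-3/140, 1/140)
j=3 picked index 4: u0 ∈ [-1/280, 47/280)
j=4 picked index 4: u0 ∈ [-9/70, 3/70)
j=5 picked index 5: u0 ∈ [-23/280, 33/280)
j=6 picked index 6: u0 ∈ [-1/140, 11/140)
j=7 picked index 7: u0 ∈ [-13/280, 1/8)
intersection: [0, 1/140)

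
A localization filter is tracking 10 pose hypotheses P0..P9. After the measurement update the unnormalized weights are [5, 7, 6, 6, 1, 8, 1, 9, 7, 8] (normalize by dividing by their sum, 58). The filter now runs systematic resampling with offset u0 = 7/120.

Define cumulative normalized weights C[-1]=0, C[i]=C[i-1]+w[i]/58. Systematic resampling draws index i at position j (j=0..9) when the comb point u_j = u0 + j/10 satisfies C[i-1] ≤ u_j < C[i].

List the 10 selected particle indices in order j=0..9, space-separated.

0 1 2 3 5 5 7 8 8 9

C = [5/58, 6/29, 9/29, 12/29, 25/58, 33/58, 17/29, 43/58, 25/29, 1]
j=0: u_0=7/120 ∈ [0, 5/58) → index 0
j=1: u_1=19/120 ∈ [5/58, 6/29) → index 1
j=2: u_2=31/120 ∈ [6/29, 9/29) → index 2
j=3: u_3=43/120 ∈ [9/29, 12/29) → index 3
j=4: u_4=11/24 ∈ [25/58, 33/58) → index 5
j=5: u_5=67/120 ∈ [25/58, 33/58) → index 5
j=6: u_6=79/120 ∈ [17/29, 43/58) → index 7
j=7: u_7=91/120 ∈ [43/58, 25/29) → index 8
j=8: u_8=103/120 ∈ [43/58, 25/29) → index 8
j=9: u_9=23/24 ∈ [25/29, 1) → index 9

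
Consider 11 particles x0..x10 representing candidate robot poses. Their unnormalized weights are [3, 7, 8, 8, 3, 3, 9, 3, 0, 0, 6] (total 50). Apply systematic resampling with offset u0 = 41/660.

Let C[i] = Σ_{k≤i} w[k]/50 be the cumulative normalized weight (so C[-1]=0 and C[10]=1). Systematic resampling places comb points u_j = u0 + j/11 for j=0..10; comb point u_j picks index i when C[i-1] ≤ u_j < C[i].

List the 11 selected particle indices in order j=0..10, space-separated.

1 1 2 2 3 3 5 6 6 10 10

C = [3/50, 1/5, 9/25, 13/25, 29/50, 16/25, 41/50, 22/25, 22/25, 22/25, 1]
j=0: u_0=41/660 ∈ [3/50, 1/5) → index 1
j=1: u_1=101/660 ∈ [3/50, 1/5) → index 1
j=2: u_2=161/660 ∈ [1/5, 9/25) → index 2
j=3: u_3=221/660 ∈ [1/5, 9/25) → index 2
j=4: u_4=281/660 ∈ [9/25, 13/25) → index 3
j=5: u_5=31/60 ∈ [9/25, 13/25) → index 3
j=6: u_6=401/660 ∈ [29/50, 16/25) → index 5
j=7: u_7=461/660 ∈ [16/25, 41/50) → index 6
j=8: u_8=521/660 ∈ [16/25, 41/50) → index 6
j=9: u_9=581/660 ∈ [22/25, 1) → index 10
j=10: u_10=641/660 ∈ [22/25, 1) → index 10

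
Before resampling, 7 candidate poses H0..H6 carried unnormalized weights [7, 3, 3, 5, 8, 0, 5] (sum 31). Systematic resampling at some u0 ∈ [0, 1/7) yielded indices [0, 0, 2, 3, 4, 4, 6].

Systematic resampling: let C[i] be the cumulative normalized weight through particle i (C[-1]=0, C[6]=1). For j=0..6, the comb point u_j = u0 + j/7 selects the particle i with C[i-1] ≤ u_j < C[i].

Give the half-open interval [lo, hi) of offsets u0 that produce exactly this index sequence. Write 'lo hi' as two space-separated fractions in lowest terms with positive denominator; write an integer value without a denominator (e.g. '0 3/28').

8/217 18/217

C = [7/31, 10/31, 13/31, 18/31, 26/31, 26/31, 1]
j=0 picked index 0: u0 ∈ [0, 7/31)
j=1 picked index 0: u0 ∈ [-1/7, 18/217)
j=2 picked index 2: u0 ∈ [8/217, 29/217)
j=3 picked index 3: u0 ∈ [-2/217, 33/217)
j=4 picked index 4: u0 ∈ [2/217, 58/217)
j=5 picked index 4: u0 ∈ [-29/217, 27/217)
j=6 picked index 6: u0 ∈ [-4/217, 1/7)
intersection: [8/217, 18/217)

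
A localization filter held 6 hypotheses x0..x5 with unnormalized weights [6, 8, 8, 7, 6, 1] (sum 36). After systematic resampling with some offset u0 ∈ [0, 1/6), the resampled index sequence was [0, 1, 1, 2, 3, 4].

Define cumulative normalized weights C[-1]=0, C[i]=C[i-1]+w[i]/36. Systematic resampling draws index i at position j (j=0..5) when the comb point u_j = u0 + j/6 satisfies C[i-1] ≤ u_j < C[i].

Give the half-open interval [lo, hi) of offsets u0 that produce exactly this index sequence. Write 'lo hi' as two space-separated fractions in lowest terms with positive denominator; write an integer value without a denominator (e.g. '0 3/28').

C = [1/6, 7/18, 11/18, 29/36, 35/36, 1]
j=0 picked index 0: u0 ∈ [0, 1/6)
j=1 picked index 1: u0 ∈ [0, 2/9)
j=2 picked index 1: u0 ∈ [-1/6, 1/18)
j=3 picked index 2: u0 ∈ [-1/9, 1/9)
j=4 picked index 3: u0 ∈ [-1/18, 5/36)
j=5 picked index 4: u0 ∈ [-1/36, 5/36)
intersection: [0, 1/18)

0 1/18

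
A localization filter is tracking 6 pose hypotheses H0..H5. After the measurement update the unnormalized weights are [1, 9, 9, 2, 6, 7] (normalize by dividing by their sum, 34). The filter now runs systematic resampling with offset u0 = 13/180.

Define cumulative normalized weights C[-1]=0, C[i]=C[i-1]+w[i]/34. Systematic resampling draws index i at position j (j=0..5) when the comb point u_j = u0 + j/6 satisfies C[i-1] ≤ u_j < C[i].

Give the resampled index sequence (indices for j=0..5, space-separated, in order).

1 1 2 3 4 5

C = [1/34, 5/17, 19/34, 21/34, 27/34, 1]
j=0: u_0=13/180 ∈ [1/34, 5/17) → index 1
j=1: u_1=43/180 ∈ [1/34, 5/17) → index 1
j=2: u_2=73/180 ∈ [5/17, 19/34) → index 2
j=3: u_3=103/180 ∈ [19/34, 21/34) → index 3
j=4: u_4=133/180 ∈ [21/34, 27/34) → index 4
j=5: u_5=163/180 ∈ [27/34, 1) → index 5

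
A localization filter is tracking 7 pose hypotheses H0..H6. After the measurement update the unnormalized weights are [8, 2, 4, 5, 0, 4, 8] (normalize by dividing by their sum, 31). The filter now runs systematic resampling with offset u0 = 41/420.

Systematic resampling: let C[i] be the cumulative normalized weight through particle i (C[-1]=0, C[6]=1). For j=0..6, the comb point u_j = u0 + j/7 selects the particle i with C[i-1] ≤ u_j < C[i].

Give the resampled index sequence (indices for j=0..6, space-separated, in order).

0 0 2 3 5 6 6

C = [8/31, 10/31, 14/31, 19/31, 19/31, 23/31, 1]
j=0: u_0=41/420 ∈ [0, 8/31) → index 0
j=1: u_1=101/420 ∈ [0, 8/31) → index 0
j=2: u_2=23/60 ∈ [10/31, 14/31) → index 2
j=3: u_3=221/420 ∈ [14/31, 19/31) → index 3
j=4: u_4=281/420 ∈ [19/31, 23/31) → index 5
j=5: u_5=341/420 ∈ [23/31, 1) → index 6
j=6: u_6=401/420 ∈ [23/31, 1) → index 6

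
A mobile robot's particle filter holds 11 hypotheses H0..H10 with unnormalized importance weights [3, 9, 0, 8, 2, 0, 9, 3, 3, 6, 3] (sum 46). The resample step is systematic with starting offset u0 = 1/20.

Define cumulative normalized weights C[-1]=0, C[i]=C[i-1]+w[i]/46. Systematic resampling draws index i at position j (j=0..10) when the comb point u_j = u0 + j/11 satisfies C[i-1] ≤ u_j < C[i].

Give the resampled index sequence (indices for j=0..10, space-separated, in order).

C = [3/46, 6/23, 6/23, 10/23, 11/23, 11/23, 31/46, 17/23, 37/46, 43/46, 1]
j=0: u_0=1/20 ∈ [0, 3/46) → index 0
j=1: u_1=31/220 ∈ [3/46, 6/23) → index 1
j=2: u_2=51/220 ∈ [3/46, 6/23) → index 1
j=3: u_3=71/220 ∈ [6/23, 10/23) → index 3
j=4: u_4=91/220 ∈ [6/23, 10/23) → index 3
j=5: u_5=111/220 ∈ [11/23, 31/46) → index 6
j=6: u_6=131/220 ∈ [11/23, 31/46) → index 6
j=7: u_7=151/220 ∈ [31/46, 17/23) → index 7
j=8: u_8=171/220 ∈ [17/23, 37/46) → index 8
j=9: u_9=191/220 ∈ [37/46, 43/46) → index 9
j=10: u_10=211/220 ∈ [43/46, 1) → index 10

0 1 1 3 3 6 6 7 8 9 10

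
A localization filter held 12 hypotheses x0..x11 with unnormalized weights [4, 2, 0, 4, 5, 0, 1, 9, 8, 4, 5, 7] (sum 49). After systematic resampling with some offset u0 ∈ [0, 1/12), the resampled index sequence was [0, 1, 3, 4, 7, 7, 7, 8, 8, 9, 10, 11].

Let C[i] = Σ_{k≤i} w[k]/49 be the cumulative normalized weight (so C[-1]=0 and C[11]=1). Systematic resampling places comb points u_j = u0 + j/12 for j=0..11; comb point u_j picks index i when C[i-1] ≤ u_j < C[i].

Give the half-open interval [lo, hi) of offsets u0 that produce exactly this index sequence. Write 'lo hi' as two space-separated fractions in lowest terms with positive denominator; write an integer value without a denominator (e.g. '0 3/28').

C = [4/49, 6/49, 6/49, 10/49, 15/49, 15/49, 16/49, 25/49, 33/49, 37/49, 6/7, 1]
j=0 picked index 0: u0 ∈ [0, 4/49)
j=1 picked index 1: u0 ∈ [-1/588, 23/588)
j=2 picked index 3: u0 ∈ [-13/294, 11/294)
j=3 picked index 4: u0 ∈ [-9/196, 11/196)
j=4 picked index 7: u0 ∈ [-1/147, 26/147)
j=5 picked index 7: u0 ∈ [-53/588, 55/588)
j=6 picked index 7: u0 ∈ [-17/98, 1/98)
j=7 picked index 8: u0 ∈ [-43/588, 53/588)
j=8 picked index 8: u0 ∈ [-23/147, 1/147)
j=9 picked index 9: u0 ∈ [-15/196, 1/196)
j=10 picked index 10: u0 ∈ [-23/294, 1/42)
j=11 picked index 11: u0 ∈ [-5/84, 1/12)
intersection: [0, 1/196)

0 1/196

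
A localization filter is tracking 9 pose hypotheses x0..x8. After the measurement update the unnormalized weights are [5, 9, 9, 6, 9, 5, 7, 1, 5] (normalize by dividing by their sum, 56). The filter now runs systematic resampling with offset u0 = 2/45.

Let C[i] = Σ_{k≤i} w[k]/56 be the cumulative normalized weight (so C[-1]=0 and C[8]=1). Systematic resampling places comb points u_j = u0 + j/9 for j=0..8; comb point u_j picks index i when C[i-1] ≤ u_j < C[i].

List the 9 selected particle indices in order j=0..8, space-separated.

0 1 2 2 3 4 5 6 8

C = [5/56, 1/4, 23/56, 29/56, 19/28, 43/56, 25/28, 51/56, 1]
j=0: u_0=2/45 ∈ [0, 5/56) → index 0
j=1: u_1=7/45 ∈ [5/56, 1/4) → index 1
j=2: u_2=4/15 ∈ [1/4, 23/56) → index 2
j=3: u_3=17/45 ∈ [1/4, 23/56) → index 2
j=4: u_4=22/45 ∈ [23/56, 29/56) → index 3
j=5: u_5=3/5 ∈ [29/56, 19/28) → index 4
j=6: u_6=32/45 ∈ [19/28, 43/56) → index 5
j=7: u_7=37/45 ∈ [43/56, 25/28) → index 6
j=8: u_8=14/15 ∈ [51/56, 1) → index 8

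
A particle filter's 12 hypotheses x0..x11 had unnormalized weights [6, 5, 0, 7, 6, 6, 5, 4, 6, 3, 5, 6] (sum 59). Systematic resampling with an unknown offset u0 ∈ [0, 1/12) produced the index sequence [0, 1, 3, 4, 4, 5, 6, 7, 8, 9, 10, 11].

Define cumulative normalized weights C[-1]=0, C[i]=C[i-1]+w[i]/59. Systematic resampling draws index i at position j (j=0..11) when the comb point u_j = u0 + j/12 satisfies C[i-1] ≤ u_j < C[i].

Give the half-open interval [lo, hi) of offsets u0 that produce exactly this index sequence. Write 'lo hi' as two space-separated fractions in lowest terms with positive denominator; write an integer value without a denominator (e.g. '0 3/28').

C = [6/59, 11/59, 11/59, 18/59, 24/59, 30/59, 35/59, 39/59, 45/59, 48/59, 53/59, 1]
j=0 picked index 0: u0 ∈ [0, 6/59)
j=1 picked index 1: u0 ∈ [13/708, 73/708)
j=2 picked index 3: u0 ∈ [7/354, 49/354)
j=3 picked index 4: u0 ∈ [13/236, 37/236)
j=4 picked index 4: u0 ∈ [-5/177, 13/177)
j=5 picked index 5: u0 ∈ [-7/708, 65/708)
j=6 picked index 6: u0 ∈ [1/118, 11/118)
j=7 picked index 7: u0 ∈ [7/708, 55/708)
j=8 picked index 8: u0 ∈ [-1/177, 17/177)
j=9 picked index 9: u0 ∈ [3/236, 15/236)
j=10 picked index 10: u0 ∈ [-7/354, 23/354)
j=11 picked index 11: u0 ∈ [-13/708, 1/12)
intersection: [13/236, 15/236)

13/236 15/236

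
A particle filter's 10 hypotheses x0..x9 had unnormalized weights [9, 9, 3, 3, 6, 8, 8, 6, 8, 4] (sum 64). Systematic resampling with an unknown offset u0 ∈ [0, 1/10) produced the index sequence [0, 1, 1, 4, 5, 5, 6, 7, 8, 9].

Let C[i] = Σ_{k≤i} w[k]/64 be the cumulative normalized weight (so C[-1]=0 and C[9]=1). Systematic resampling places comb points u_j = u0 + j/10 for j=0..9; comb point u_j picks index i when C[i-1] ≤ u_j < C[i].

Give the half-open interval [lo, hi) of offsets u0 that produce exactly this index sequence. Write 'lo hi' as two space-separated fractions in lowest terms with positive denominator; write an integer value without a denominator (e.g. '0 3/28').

3/40 13/160

C = [9/64, 9/32, 21/64, 3/8, 15/32, 19/32, 23/32, 13/16, 15/16, 1]
j=0 picked index 0: u0 ∈ [0, 9/64)
j=1 picked index 1: u0 ∈ [13/320, 29/160)
j=2 picked index 1: u0 ∈ [-19/320, 13/160)
j=3 picked index 4: u0 ∈ [3/40, 27/160)
j=4 picked index 5: u0 ∈ [11/160, 31/160)
j=5 picked index 5: u0 ∈ [-1/32, 3/32)
j=6 picked index 6: u0 ∈ [-1/160, 19/160)
j=7 picked index 7: u0 ∈ [3/160, 9/80)
j=8 picked index 8: u0 ∈ [1/80, 11/80)
j=9 picked index 9: u0 ∈ [3/80, 1/10)
intersection: [3/40, 13/160)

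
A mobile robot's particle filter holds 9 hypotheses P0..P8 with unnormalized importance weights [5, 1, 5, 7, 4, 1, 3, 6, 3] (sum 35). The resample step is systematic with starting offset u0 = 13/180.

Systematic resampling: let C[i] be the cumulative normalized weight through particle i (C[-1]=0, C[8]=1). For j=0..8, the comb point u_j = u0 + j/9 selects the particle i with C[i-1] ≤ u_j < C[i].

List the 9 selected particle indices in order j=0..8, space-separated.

C = [1/7, 6/35, 11/35, 18/35, 22/35, 23/35, 26/35, 32/35, 1]
j=0: u_0=13/180 ∈ [0, 1/7) → index 0
j=1: u_1=11/60 ∈ [6/35, 11/35) → index 2
j=2: u_2=53/180 ∈ [6/35, 11/35) → index 2
j=3: u_3=73/180 ∈ [11/35, 18/35) → index 3
j=4: u_4=31/60 ∈ [18/35, 22/35) → index 4
j=5: u_5=113/180 ∈ [18/35, 22/35) → index 4
j=6: u_6=133/180 ∈ [23/35, 26/35) → index 6
j=7: u_7=17/20 ∈ [26/35, 32/35) → index 7
j=8: u_8=173/180 ∈ [32/35, 1) → index 8

0 2 2 3 4 4 6 7 8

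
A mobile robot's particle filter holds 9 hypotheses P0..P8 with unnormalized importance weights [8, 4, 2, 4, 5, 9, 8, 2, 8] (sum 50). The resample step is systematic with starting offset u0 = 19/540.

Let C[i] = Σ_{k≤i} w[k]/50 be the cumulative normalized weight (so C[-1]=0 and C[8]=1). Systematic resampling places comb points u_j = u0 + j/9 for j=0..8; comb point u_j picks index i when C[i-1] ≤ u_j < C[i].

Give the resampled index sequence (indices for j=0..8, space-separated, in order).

0 0 2 4 5 5 6 7 8

C = [4/25, 6/25, 7/25, 9/25, 23/50, 16/25, 4/5, 21/25, 1]
j=0: u_0=19/540 ∈ [0, 4/25) → index 0
j=1: u_1=79/540 ∈ [0, 4/25) → index 0
j=2: u_2=139/540 ∈ [6/25, 7/25) → index 2
j=3: u_3=199/540 ∈ [9/25, 23/50) → index 4
j=4: u_4=259/540 ∈ [23/50, 16/25) → index 5
j=5: u_5=319/540 ∈ [23/50, 16/25) → index 5
j=6: u_6=379/540 ∈ [16/25, 4/5) → index 6
j=7: u_7=439/540 ∈ [4/5, 21/25) → index 7
j=8: u_8=499/540 ∈ [21/25, 1) → index 8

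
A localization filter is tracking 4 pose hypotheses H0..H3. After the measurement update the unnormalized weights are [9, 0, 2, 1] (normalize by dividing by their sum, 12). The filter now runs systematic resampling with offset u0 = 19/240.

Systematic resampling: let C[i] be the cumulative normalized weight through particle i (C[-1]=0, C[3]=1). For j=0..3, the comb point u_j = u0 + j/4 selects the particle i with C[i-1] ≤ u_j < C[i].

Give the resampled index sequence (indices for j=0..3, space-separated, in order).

0 0 0 2

C = [3/4, 3/4, 11/12, 1]
j=0: u_0=19/240 ∈ [0, 3/4) → index 0
j=1: u_1=79/240 ∈ [0, 3/4) → index 0
j=2: u_2=139/240 ∈ [0, 3/4) → index 0
j=3: u_3=199/240 ∈ [3/4, 11/12) → index 2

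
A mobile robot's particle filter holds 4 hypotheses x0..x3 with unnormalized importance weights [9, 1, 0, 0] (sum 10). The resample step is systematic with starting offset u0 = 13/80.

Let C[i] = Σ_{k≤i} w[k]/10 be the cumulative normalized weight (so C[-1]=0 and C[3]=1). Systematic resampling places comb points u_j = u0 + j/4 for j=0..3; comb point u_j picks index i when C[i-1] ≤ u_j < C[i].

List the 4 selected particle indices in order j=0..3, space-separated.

C = [9/10, 1, 1, 1]
j=0: u_0=13/80 ∈ [0, 9/10) → index 0
j=1: u_1=33/80 ∈ [0, 9/10) → index 0
j=2: u_2=53/80 ∈ [0, 9/10) → index 0
j=3: u_3=73/80 ∈ [9/10, 1) → index 1

0 0 0 1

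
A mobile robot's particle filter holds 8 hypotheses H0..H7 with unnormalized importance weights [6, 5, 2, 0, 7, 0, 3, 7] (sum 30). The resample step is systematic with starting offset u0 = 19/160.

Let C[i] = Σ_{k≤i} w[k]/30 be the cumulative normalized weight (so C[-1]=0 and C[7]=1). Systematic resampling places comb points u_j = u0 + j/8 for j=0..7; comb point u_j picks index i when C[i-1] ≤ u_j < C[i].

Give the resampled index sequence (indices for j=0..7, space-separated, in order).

C = [1/5, 11/30, 13/30, 13/30, 2/3, 2/3, 23/30, 1]
j=0: u_0=19/160 ∈ [0, 1/5) → index 0
j=1: u_1=39/160 ∈ [1/5, 11/30) → index 1
j=2: u_2=59/160 ∈ [11/30, 13/30) → index 2
j=3: u_3=79/160 ∈ [13/30, 2/3) → index 4
j=4: u_4=99/160 ∈ [13/30, 2/3) → index 4
j=5: u_5=119/160 ∈ [2/3, 23/30) → index 6
j=6: u_6=139/160 ∈ [23/30, 1) → index 7
j=7: u_7=159/160 ∈ [23/30, 1) → index 7

0 1 2 4 4 6 7 7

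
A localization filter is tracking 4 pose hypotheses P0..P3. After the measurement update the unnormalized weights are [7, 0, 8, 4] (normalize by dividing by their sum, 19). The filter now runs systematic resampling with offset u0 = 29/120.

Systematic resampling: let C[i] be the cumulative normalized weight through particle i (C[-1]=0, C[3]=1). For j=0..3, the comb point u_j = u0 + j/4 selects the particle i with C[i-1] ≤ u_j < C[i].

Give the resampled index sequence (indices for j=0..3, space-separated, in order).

0 2 2 3

C = [7/19, 7/19, 15/19, 1]
j=0: u_0=29/120 ∈ [0, 7/19) → index 0
j=1: u_1=59/120 ∈ [7/19, 15/19) → index 2
j=2: u_2=89/120 ∈ [7/19, 15/19) → index 2
j=3: u_3=119/120 ∈ [15/19, 1) → index 3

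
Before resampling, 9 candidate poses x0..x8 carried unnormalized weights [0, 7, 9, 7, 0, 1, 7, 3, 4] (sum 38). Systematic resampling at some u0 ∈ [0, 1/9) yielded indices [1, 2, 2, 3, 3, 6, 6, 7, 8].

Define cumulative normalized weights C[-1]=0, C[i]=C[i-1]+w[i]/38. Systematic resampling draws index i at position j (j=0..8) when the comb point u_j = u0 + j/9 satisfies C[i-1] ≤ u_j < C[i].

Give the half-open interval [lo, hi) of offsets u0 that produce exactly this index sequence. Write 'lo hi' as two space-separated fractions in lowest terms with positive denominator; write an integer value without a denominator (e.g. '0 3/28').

C = [0, 7/38, 8/19, 23/38, 23/38, 12/19, 31/38, 17/19, 1]
j=0 picked index 1: u0 ∈ [0, 7/38)
j=1 picked index 2: u0 ∈ [25/342, 53/171)
j=2 picked index 2: u0 ∈ [-13/342, 34/171)
j=3 picked index 3: u0 ∈ [5/57, 31/114)
j=4 picked index 3: u0 ∈ [-4/171, 55/342)
j=5 picked index 6: u0 ∈ [13/171, 89/342)
j=6 picked index 6: u0 ∈ [-2/57, 17/114)
j=7 picked index 7: u0 ∈ [13/342, 20/171)
j=8 picked index 8: u0 ∈ [1/171, 1/9)
intersection: [5/57, 1/9)

5/57 1/9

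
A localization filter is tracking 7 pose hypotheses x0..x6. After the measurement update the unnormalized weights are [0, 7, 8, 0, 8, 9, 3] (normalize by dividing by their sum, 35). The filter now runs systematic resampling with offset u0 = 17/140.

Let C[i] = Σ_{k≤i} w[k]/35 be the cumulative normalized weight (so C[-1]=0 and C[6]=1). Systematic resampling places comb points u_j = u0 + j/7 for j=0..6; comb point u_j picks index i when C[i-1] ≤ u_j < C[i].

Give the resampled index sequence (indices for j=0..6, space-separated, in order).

1 2 2 4 5 5 6

C = [0, 1/5, 3/7, 3/7, 23/35, 32/35, 1]
j=0: u_0=17/140 ∈ [0, 1/5) → index 1
j=1: u_1=37/140 ∈ [1/5, 3/7) → index 2
j=2: u_2=57/140 ∈ [1/5, 3/7) → index 2
j=3: u_3=11/20 ∈ [3/7, 23/35) → index 4
j=4: u_4=97/140 ∈ [23/35, 32/35) → index 5
j=5: u_5=117/140 ∈ [23/35, 32/35) → index 5
j=6: u_6=137/140 ∈ [32/35, 1) → index 6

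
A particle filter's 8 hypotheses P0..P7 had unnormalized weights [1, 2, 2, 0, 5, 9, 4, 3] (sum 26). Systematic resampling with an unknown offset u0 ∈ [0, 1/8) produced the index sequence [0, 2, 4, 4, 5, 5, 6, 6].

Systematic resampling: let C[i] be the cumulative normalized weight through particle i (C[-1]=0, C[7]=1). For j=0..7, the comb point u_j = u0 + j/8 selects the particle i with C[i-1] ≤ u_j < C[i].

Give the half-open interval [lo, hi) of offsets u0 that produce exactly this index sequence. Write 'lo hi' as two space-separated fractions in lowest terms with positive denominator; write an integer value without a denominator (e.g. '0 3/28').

C = [1/26, 3/26, 5/26, 5/26, 5/13, 19/26, 23/26, 1]
j=0 picked index 0: u0 ∈ [0, 1/26)
j=1 picked index 2: u0 ∈ [-1/104, 7/104)
j=2 picked index 4: u0 ∈ [-3/52, 7/52)
j=3 picked index 4: u0 ∈ [-19/104, 1/104)
j=4 picked index 5: u0 ∈ [-3/26, 3/13)
j=5 picked index 5: u0 ∈ [-25/104, 11/104)
j=6 picked index 6: u0 ∈ [-1/52, 7/52)
j=7 picked index 6: u0 ∈ [-15/104, 1/104)
intersection: [0, 1/104)

0 1/104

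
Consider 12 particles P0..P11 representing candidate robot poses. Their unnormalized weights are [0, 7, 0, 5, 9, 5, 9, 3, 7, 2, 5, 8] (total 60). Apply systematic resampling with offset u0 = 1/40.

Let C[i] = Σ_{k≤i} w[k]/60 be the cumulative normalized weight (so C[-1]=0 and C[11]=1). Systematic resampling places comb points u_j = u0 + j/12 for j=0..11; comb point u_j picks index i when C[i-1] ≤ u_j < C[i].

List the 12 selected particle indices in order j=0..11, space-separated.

1 1 3 4 5 6 6 7 8 9 10 11

C = [0, 7/60, 7/60, 1/5, 7/20, 13/30, 7/12, 19/30, 3/4, 47/60, 13/15, 1]
j=0: u_0=1/40 ∈ [0, 7/60) → index 1
j=1: u_1=13/120 ∈ [0, 7/60) → index 1
j=2: u_2=23/120 ∈ [7/60, 1/5) → index 3
j=3: u_3=11/40 ∈ [1/5, 7/20) → index 4
j=4: u_4=43/120 ∈ [7/20, 13/30) → index 5
j=5: u_5=53/120 ∈ [13/30, 7/12) → index 6
j=6: u_6=21/40 ∈ [13/30, 7/12) → index 6
j=7: u_7=73/120 ∈ [7/12, 19/30) → index 7
j=8: u_8=83/120 ∈ [19/30, 3/4) → index 8
j=9: u_9=31/40 ∈ [3/4, 47/60) → index 9
j=10: u_10=103/120 ∈ [47/60, 13/15) → index 10
j=11: u_11=113/120 ∈ [13/15, 1) → index 11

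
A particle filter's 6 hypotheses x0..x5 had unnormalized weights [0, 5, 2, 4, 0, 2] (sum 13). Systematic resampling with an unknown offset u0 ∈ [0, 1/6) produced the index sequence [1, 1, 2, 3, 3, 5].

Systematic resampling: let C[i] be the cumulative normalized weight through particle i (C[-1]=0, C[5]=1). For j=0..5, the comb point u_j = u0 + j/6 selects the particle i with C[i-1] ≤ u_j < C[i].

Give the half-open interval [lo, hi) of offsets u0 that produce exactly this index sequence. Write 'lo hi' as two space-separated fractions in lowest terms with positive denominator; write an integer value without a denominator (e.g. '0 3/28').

2/39 1/6

C = [0, 5/13, 7/13, 11/13, 11/13, 1]
j=0 picked index 1: u0 ∈ [0, 5/13)
j=1 picked index 1: u0 ∈ [-1/6, 17/78)
j=2 picked index 2: u0 ∈ [2/39, 8/39)
j=3 picked index 3: u0 ∈ [1/26, 9/26)
j=4 picked index 3: u0 ∈ [-5/39, 7/39)
j=5 picked index 5: u0 ∈ [1/78, 1/6)
intersection: [2/39, 1/6)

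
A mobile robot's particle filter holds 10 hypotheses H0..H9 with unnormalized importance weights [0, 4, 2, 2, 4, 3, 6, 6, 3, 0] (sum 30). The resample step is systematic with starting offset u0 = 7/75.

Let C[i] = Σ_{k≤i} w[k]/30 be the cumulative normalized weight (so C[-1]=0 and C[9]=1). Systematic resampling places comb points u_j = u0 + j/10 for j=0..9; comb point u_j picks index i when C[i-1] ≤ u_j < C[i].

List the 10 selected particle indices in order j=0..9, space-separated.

1 2 4 4 5 6 6 7 7 8

C = [0, 2/15, 1/5, 4/15, 2/5, 1/2, 7/10, 9/10, 1, 1]
j=0: u_0=7/75 ∈ [0, 2/15) → index 1
j=1: u_1=29/150 ∈ [2/15, 1/5) → index 2
j=2: u_2=22/75 ∈ [4/15, 2/5) → index 4
j=3: u_3=59/150 ∈ [4/15, 2/5) → index 4
j=4: u_4=37/75 ∈ [2/5, 1/2) → index 5
j=5: u_5=89/150 ∈ [1/2, 7/10) → index 6
j=6: u_6=52/75 ∈ [1/2, 7/10) → index 6
j=7: u_7=119/150 ∈ [7/10, 9/10) → index 7
j=8: u_8=67/75 ∈ [7/10, 9/10) → index 7
j=9: u_9=149/150 ∈ [9/10, 1) → index 8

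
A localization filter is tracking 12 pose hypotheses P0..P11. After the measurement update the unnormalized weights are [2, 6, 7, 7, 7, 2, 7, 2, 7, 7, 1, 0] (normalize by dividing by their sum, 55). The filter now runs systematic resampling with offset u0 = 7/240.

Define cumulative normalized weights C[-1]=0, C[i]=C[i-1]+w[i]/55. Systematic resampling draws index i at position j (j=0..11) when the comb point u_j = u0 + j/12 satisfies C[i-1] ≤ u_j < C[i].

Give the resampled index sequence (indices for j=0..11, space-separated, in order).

C = [2/55, 8/55, 3/11, 2/5, 29/55, 31/55, 38/55, 8/11, 47/55, 54/55, 1, 1]
j=0: u_0=7/240 ∈ [0, 2/55) → index 0
j=1: u_1=9/80 ∈ [2/55, 8/55) → index 1
j=2: u_2=47/240 ∈ [8/55, 3/11) → index 2
j=3: u_3=67/240 ∈ [3/11, 2/5) → index 3
j=4: u_4=29/80 ∈ [3/11, 2/5) → index 3
j=5: u_5=107/240 ∈ [2/5, 29/55) → index 4
j=6: u_6=127/240 ∈ [29/55, 31/55) → index 5
j=7: u_7=49/80 ∈ [31/55, 38/55) → index 6
j=8: u_8=167/240 ∈ [38/55, 8/11) → index 7
j=9: u_9=187/240 ∈ [8/11, 47/55) → index 8
j=10: u_10=69/80 ∈ [47/55, 54/55) → index 9
j=11: u_11=227/240 ∈ [47/55, 54/55) → index 9

0 1 2 3 3 4 5 6 7 8 9 9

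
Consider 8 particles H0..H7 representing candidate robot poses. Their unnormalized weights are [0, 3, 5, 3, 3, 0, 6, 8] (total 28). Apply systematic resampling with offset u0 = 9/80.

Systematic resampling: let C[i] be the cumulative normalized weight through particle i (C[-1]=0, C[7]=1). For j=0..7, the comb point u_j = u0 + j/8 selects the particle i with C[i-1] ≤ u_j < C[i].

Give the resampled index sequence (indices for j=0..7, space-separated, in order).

C = [0, 3/28, 2/7, 11/28, 1/2, 1/2, 5/7, 1]
j=0: u_0=9/80 ∈ [3/28, 2/7) → index 2
j=1: u_1=19/80 ∈ [3/28, 2/7) → index 2
j=2: u_2=29/80 ∈ [2/7, 11/28) → index 3
j=3: u_3=39/80 ∈ [11/28, 1/2) → index 4
j=4: u_4=49/80 ∈ [1/2, 5/7) → index 6
j=5: u_5=59/80 ∈ [5/7, 1) → index 7
j=6: u_6=69/80 ∈ [5/7, 1) → index 7
j=7: u_7=79/80 ∈ [5/7, 1) → index 7

2 2 3 4 6 7 7 7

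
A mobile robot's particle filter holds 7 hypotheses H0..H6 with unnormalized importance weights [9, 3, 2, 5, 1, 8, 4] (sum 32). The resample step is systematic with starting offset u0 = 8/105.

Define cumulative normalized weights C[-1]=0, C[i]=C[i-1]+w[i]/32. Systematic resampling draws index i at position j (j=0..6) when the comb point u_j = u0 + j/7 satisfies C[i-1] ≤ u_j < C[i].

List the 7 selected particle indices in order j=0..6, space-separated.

0 0 1 3 5 5 6

C = [9/32, 3/8, 7/16, 19/32, 5/8, 7/8, 1]
j=0: u_0=8/105 ∈ [0, 9/32) → index 0
j=1: u_1=23/105 ∈ [0, 9/32) → index 0
j=2: u_2=38/105 ∈ [9/32, 3/8) → index 1
j=3: u_3=53/105 ∈ [7/16, 19/32) → index 3
j=4: u_4=68/105 ∈ [5/8, 7/8) → index 5
j=5: u_5=83/105 ∈ [5/8, 7/8) → index 5
j=6: u_6=14/15 ∈ [7/8, 1) → index 6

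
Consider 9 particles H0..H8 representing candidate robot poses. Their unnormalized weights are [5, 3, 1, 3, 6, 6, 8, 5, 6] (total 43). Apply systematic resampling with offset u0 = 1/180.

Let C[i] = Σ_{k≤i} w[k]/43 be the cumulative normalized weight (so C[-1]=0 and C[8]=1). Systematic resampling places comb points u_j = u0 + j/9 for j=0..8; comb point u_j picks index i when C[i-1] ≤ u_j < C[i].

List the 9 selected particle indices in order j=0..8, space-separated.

C = [5/43, 8/43, 9/43, 12/43, 18/43, 24/43, 32/43, 37/43, 1]
j=0: u_0=1/180 ∈ [0, 5/43) → index 0
j=1: u_1=7/60 ∈ [5/43, 8/43) → index 1
j=2: u_2=41/180 ∈ [9/43, 12/43) → index 3
j=3: u_3=61/180 ∈ [12/43, 18/43) → index 4
j=4: u_4=9/20 ∈ [18/43, 24/43) → index 5
j=5: u_5=101/180 ∈ [24/43, 32/43) → index 6
j=6: u_6=121/180 ∈ [24/43, 32/43) → index 6
j=7: u_7=47/60 ∈ [32/43, 37/43) → index 7
j=8: u_8=161/180 ∈ [37/43, 1) → index 8

0 1 3 4 5 6 6 7 8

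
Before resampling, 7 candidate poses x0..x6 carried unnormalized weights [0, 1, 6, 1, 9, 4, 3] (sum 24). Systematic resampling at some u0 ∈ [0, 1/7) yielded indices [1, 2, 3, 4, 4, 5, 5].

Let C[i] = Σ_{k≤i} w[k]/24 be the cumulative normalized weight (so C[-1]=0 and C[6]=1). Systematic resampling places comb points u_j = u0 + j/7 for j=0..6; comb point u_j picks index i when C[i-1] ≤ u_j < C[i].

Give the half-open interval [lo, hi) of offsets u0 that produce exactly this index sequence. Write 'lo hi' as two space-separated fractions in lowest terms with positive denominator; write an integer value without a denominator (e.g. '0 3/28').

C = [0, 1/24, 7/24, 1/3, 17/24, 7/8, 1]
j=0 picked index 1: u0 ∈ [0, 1/24)
j=1 picked index 2: u0 ∈ [-17/168, 25/168)
j=2 picked index 3: u0 ∈ [1/168, 1/21)
j=3 picked index 4: u0 ∈ [-2/21, 47/168)
j=4 picked index 4: u0 ∈ [-5/21, 23/168)
j=5 picked index 5: u0 ∈ [-1/168, 9/56)
j=6 picked index 5: u0 ∈ [-25/168, 1/56)
intersection: [1/168, 1/56)

1/168 1/56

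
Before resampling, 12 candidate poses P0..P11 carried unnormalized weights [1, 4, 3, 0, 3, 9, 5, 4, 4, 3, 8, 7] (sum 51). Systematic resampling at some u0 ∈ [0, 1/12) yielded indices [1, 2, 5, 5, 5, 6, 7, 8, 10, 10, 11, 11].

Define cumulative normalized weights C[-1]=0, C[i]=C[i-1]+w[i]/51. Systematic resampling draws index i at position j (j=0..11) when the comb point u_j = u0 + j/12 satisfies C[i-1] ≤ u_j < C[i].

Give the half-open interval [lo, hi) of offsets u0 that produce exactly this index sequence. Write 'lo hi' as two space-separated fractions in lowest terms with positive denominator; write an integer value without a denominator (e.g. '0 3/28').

C = [1/51, 5/51, 8/51, 8/51, 11/51, 20/51, 25/51, 29/51, 11/17, 12/17, 44/51, 1]
j=0 picked index 1: u0 ∈ [1/51, 5/51)
j=1 picked index 2: u0 ∈ [1/68, 5/68)
j=2 picked index 5: u0 ∈ [5/102, 23/102)
j=3 picked index 5: u0 ∈ [-7/204, 29/204)
j=4 picked index 5: u0 ∈ [-2/17, 1/17)
j=5 picked index 6: u0 ∈ [-5/204, 5/68)
j=6 picked index 7: u0 ∈ [-1/102, 7/102)
j=7 picked index 8: u0 ∈ [-1/68, 13/204)
j=8 picked index 10: u0 ∈ [2/51, 10/51)
j=9 picked index 10: u0 ∈ [-3/68, 23/204)
j=10 picked index 11: u0 ∈ [1/34, 1/6)
j=11 picked index 11: u0 ∈ [-11/204, 1/12)
intersection: [5/102, 1/17)

5/102 1/17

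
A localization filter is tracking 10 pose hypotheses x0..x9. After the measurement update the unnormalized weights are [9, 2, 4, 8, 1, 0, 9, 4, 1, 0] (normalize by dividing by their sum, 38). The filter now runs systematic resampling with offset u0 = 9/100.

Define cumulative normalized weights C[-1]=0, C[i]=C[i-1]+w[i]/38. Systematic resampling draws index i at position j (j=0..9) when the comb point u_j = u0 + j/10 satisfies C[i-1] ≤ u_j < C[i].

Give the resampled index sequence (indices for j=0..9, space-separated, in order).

0 0 2 2 3 3 6 6 7 8

C = [9/38, 11/38, 15/38, 23/38, 12/19, 12/19, 33/38, 37/38, 1, 1]
j=0: u_0=9/100 ∈ [0, 9/38) → index 0
j=1: u_1=19/100 ∈ [0, 9/38) → index 0
j=2: u_2=29/100 ∈ [11/38, 15/38) → index 2
j=3: u_3=39/100 ∈ [11/38, 15/38) → index 2
j=4: u_4=49/100 ∈ [15/38, 23/38) → index 3
j=5: u_5=59/100 ∈ [15/38, 23/38) → index 3
j=6: u_6=69/100 ∈ [12/19, 33/38) → index 6
j=7: u_7=79/100 ∈ [12/19, 33/38) → index 6
j=8: u_8=89/100 ∈ [33/38, 37/38) → index 7
j=9: u_9=99/100 ∈ [37/38, 1) → index 8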